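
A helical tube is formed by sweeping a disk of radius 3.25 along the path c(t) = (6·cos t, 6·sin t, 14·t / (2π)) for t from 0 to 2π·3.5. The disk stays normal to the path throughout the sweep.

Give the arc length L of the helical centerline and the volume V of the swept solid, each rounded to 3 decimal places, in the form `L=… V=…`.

2πR = 2π·6 = 37.699112
per-turn = √(37.699112² + 14²) = √(1421.2230 + 196) = √1617.2230 = 40.214712
L = 3.5 × 40.214712 = 140.751491
V = π·3.25² × L = 33.183072 × 140.751491 = 4670.566910

L=140.751 V=4670.567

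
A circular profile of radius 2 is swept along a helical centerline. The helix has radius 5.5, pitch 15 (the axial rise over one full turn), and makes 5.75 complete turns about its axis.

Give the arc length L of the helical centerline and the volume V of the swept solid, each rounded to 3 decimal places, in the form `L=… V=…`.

2πR = 2π·5.5 = 34.557519
per-turn = √(34.557519² + 15²) = √(1194.2221 + 225) = √1419.2221 = 37.672565
L = 5.75 × 37.672565 = 216.617247
V = π·2² × L = 12.566371 × 216.617247 = 2722.092609

L=216.617 V=2722.093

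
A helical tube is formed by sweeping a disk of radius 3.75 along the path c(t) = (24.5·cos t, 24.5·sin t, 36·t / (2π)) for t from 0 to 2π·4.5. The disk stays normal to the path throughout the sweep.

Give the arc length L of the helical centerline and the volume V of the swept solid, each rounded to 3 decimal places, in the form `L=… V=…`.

L=711.412 V=31429.207

2πR = 2π·24.5 = 153.938040
per-turn = √(153.938040² + 36²) = √(23696.9202 + 1296) = √24992.9202 = 158.091493
L = 4.5 × 158.091493 = 711.411719
V = π·3.75² × L = 44.178647 × 711.411719 = 31429.206969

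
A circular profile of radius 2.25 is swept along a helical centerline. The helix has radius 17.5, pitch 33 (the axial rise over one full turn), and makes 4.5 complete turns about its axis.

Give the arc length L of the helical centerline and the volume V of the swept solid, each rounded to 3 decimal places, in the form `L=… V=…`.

2πR = 2π·17.5 = 109.955743
per-turn = √(109.955743² + 33²) = √(12090.2654 + 1089) = √13179.2654 = 114.800982
L = 4.5 × 114.800982 = 516.604417
V = π·2.25² × L = 15.904313 × 516.604417 = 8216.238254

L=516.604 V=8216.238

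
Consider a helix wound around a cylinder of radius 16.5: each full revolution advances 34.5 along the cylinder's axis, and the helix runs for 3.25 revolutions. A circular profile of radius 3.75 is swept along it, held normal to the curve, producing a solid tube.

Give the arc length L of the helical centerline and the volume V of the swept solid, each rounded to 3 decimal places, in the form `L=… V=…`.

2πR = 2π·16.5 = 103.672558
per-turn = √(103.672558² + 34.5²) = √(10747.9992 + 1190.25) = √11938.2492 = 109.262295
L = 3.25 × 109.262295 = 355.102460
V = π·3.75² × L = 44.178647 × 355.102460 = 15687.946120

L=355.102 V=15687.946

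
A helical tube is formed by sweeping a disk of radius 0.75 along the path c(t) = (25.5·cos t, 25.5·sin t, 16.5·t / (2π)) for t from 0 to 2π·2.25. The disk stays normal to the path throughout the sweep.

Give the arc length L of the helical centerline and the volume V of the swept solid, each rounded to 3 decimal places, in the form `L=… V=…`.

2πR = 2π·25.5 = 160.221225
per-turn = √(160.221225² + 16.5²) = √(25670.8410 + 272.25) = √25943.0910 = 161.068591
L = 2.25 × 161.068591 = 362.404330
V = π·0.75² × L = 1.767146 × 362.404330 = 640.421314

L=362.404 V=640.421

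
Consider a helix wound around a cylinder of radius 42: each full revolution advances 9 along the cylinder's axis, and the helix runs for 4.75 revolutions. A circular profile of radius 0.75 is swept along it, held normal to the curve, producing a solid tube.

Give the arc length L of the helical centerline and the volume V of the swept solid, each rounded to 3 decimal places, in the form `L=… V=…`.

L=1254.224 V=2216.397

2πR = 2π·42 = 263.893783
per-turn = √(263.893783² + 9²) = √(69639.9287 + 81) = √69720.9287 = 264.047209
L = 4.75 × 264.047209 = 1254.224243
V = π·0.75² × L = 1.767146 × 1254.224243 = 2216.397189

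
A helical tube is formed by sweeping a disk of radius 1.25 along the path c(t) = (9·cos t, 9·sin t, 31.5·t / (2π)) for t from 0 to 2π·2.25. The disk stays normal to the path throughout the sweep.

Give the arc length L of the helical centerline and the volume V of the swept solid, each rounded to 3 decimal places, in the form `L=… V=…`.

2πR = 2π·9 = 56.548668
per-turn = √(56.548668² + 31.5²) = √(3197.7518 + 992.25) = √4190.0018 = 64.730223
L = 2.25 × 64.730223 = 145.643003
V = π·1.25² × L = 4.908739 × 145.643003 = 714.923418

L=145.643 V=714.923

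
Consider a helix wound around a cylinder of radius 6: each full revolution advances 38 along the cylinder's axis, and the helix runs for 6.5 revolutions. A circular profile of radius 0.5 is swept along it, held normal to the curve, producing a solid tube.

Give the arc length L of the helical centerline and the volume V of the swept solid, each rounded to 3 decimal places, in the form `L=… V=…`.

2πR = 2π·6 = 37.699112
per-turn = √(37.699112² + 38²) = √(1421.2230 + 1444) = √2865.2230 = 53.527778
L = 6.5 × 53.527778 = 347.930558
V = π·0.5² × L = 0.785398 × 347.930558 = 273.264021

L=347.931 V=273.264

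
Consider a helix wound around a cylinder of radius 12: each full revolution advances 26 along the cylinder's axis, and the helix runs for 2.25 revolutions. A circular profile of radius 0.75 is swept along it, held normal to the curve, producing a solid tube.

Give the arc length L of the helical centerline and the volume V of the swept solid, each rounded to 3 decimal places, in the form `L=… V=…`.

2πR = 2π·12 = 75.398224
per-turn = √(75.398224² + 26²) = √(5684.8921 + 676) = √6360.8921 = 79.755201
L = 2.25 × 79.755201 = 179.449203
V = π·0.75² × L = 1.767146 × 179.449203 = 317.112917

L=179.449 V=317.113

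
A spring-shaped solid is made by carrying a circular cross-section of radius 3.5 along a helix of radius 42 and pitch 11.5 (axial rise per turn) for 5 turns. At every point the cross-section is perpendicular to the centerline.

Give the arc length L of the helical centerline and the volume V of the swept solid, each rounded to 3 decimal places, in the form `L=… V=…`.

L=1320.721 V=50827.308

2πR = 2π·42 = 263.893783
per-turn = √(263.893783² + 11.5²) = √(69639.9287 + 132.25) = √69772.1787 = 264.144238
L = 5 × 264.144238 = 1320.721192
V = π·3.5² × L = 38.484510 × 1320.721192 = 50827.307920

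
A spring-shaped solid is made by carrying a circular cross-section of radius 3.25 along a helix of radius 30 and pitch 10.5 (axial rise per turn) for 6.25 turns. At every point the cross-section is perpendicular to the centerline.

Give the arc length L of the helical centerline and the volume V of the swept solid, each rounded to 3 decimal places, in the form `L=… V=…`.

L=1179.924 V=39153.491

2πR = 2π·30 = 188.495559
per-turn = √(188.495559² + 10.5²) = √(35530.5758 + 110.25) = √35640.8258 = 188.787780
L = 6.25 × 188.787780 = 1179.923624
V = π·3.25² × L = 33.183072 × 1179.923624 = 39153.491061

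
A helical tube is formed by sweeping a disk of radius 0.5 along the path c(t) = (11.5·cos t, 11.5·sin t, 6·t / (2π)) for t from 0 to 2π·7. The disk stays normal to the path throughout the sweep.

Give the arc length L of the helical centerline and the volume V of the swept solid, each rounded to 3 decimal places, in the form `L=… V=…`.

2πR = 2π·11.5 = 72.256631
per-turn = √(72.256631² + 6²) = √(5221.0207 + 36) = √5257.0207 = 72.505315
L = 7 × 72.505315 = 507.537206
V = π·0.5² × L = 0.785398 × 507.537206 = 398.618790

L=507.537 V=398.619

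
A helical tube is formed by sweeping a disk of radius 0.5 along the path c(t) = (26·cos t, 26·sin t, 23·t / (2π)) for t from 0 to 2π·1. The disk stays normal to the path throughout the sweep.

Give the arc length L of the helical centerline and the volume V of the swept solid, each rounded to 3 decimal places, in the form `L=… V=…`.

2πR = 2π·26 = 163.362818
per-turn = √(163.362818² + 23²) = √(26687.4103 + 529) = √27216.4103 = 164.973969
L = 1 × 164.973969 = 164.973969
V = π·0.5² × L = 0.785398 × 164.973969 = 129.570252

L=164.974 V=129.570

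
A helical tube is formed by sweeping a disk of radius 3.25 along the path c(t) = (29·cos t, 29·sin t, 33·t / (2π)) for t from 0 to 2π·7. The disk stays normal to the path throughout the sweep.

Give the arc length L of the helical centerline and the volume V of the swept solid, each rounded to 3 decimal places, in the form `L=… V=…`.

L=1296.236 V=43013.085

2πR = 2π·29 = 182.212374
per-turn = √(182.212374² + 33²) = √(33201.3492 + 1089) = √34290.3492 = 185.176535
L = 7 × 185.176535 = 1296.235747
V = π·3.25² × L = 33.183072 × 1296.235747 = 43013.084635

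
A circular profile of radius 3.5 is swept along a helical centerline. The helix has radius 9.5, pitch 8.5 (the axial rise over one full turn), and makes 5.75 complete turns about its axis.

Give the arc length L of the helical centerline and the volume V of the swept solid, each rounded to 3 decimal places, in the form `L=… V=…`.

2πR = 2π·9.5 = 59.690260
per-turn = √(59.690260² + 8.5²) = √(3562.9272 + 72.25) = √3635.1772 = 60.292431
L = 5.75 × 60.292431 = 346.681476
V = π·3.5² × L = 38.484510 × 346.681476 = 13341.866732

L=346.681 V=13341.867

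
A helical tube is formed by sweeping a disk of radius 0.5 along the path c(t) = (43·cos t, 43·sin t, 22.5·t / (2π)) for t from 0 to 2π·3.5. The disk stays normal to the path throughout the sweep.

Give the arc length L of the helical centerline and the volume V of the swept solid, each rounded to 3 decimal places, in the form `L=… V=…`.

2πR = 2π·43 = 270.176968
per-turn = √(270.176968² + 22.5²) = √(72995.5942 + 506.25) = √73501.8442 = 271.112235
L = 3.5 × 271.112235 = 948.892824
V = π·0.5² × L = 0.785398 × 948.892824 = 745.258681

L=948.893 V=745.259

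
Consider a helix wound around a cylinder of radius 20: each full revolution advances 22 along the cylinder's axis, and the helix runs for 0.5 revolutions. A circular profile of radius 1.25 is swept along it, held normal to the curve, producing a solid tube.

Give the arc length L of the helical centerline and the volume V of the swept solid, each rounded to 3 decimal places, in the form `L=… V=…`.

L=63.787 V=313.116

2πR = 2π·20 = 125.663706
per-turn = √(125.663706² + 22²) = √(15791.3670 + 484) = √16275.3670 = 127.574947
L = 0.5 × 127.574947 = 63.787473
V = π·1.25² × L = 4.908739 × 63.787473 = 313.116028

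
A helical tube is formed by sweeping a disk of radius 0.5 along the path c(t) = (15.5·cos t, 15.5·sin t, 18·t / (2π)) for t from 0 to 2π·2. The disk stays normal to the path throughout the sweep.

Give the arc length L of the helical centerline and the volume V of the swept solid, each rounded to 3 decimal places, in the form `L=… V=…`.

2πR = 2π·15.5 = 97.389372
per-turn = √(97.389372² + 18²) = √(9484.6898 + 324) = √9808.6898 = 99.038830
L = 2 × 99.038830 = 198.077660
V = π·0.5² × L = 0.785398 × 198.077660 = 155.569830

L=198.078 V=155.570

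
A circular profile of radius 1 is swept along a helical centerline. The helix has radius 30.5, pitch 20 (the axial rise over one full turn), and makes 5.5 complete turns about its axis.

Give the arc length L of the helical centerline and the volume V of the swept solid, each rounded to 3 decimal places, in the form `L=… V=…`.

2πR = 2π·30.5 = 191.637152
per-turn = √(191.637152² + 20²) = √(36724.7980 + 400) = √37124.7980 = 192.677964
L = 5.5 × 192.677964 = 1059.728804
V = π·1² × L = 3.141593 × 1059.728804 = 3329.236227

L=1059.729 V=3329.236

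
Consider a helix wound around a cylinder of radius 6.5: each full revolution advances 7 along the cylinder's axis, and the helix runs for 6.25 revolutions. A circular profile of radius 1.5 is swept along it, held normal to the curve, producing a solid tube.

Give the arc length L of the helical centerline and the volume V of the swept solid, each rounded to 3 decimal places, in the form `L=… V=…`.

L=258.977 V=1830.598

2πR = 2π·6.5 = 40.840704
per-turn = √(40.840704² + 7²) = √(1667.9631 + 49) = √1716.9631 = 41.436254
L = 6.25 × 41.436254 = 258.976587
V = π·1.5² × L = 7.068583 × 258.976587 = 1830.597625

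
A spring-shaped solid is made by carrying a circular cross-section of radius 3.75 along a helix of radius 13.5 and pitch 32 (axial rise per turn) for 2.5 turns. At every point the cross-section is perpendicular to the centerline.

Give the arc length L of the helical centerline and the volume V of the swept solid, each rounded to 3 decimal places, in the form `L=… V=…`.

L=226.646 V=10012.911

2πR = 2π·13.5 = 84.823002
per-turn = √(84.823002² + 32²) = √(7194.9416 + 1024) = √8218.9416 = 90.658379
L = 2.5 × 90.658379 = 226.645946
V = π·3.75² × L = 44.178647 × 226.645946 = 10012.911193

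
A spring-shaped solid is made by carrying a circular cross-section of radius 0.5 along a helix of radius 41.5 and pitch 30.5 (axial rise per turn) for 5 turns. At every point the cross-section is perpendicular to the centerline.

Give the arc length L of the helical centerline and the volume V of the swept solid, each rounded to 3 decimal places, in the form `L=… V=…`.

2πR = 2π·41.5 = 260.752190
per-turn = √(260.752190² + 30.5²) = √(67991.7047 + 930.25) = √68921.9547 = 262.529912
L = 5 × 262.529912 = 1312.649560
V = π·0.5² × L = 0.785398 × 1312.649560 = 1030.952554

L=1312.650 V=1030.953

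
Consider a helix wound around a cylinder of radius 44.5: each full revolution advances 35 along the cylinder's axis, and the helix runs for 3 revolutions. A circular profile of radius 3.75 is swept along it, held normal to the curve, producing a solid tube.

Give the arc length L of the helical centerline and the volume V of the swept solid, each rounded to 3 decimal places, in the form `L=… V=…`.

2πR = 2π·44.5 = 279.601746
per-turn = √(279.601746² + 35²) = √(78177.1365 + 1225) = √79402.1365 = 281.783847
L = 3 × 281.783847 = 845.351541
V = π·3.75² × L = 44.178647 × 845.351541 = 37346.487067

L=845.352 V=37346.487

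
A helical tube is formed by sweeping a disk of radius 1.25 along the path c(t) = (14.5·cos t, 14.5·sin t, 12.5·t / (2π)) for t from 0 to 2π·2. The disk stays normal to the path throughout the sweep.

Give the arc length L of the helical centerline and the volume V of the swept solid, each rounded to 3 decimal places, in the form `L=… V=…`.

2πR = 2π·14.5 = 91.106187
per-turn = √(91.106187² + 12.5²) = √(8300.3373 + 156.25) = √8456.5873 = 91.959705
L = 2 × 91.959705 = 183.919410
V = π·1.25² × L = 4.908739 × 183.919410 = 902.812290

L=183.919 V=902.812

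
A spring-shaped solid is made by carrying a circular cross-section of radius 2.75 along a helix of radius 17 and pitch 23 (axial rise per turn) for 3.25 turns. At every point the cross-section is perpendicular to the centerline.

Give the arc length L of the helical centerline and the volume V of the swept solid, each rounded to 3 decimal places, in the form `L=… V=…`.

L=355.103 V=8436.634

2πR = 2π·17 = 106.814150
per-turn = √(106.814150² + 23²) = √(11409.2627 + 529) = √11938.2627 = 109.262357
L = 3.25 × 109.262357 = 355.102661
V = π·2.75² × L = 23.758294 × 355.102661 = 8436.633570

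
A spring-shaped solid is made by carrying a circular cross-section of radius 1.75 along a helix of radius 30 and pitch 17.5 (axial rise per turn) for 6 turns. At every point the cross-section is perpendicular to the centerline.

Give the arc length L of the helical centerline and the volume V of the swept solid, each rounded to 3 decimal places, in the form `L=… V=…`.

2πR = 2π·30 = 188.495559
per-turn = √(188.495559² + 17.5²) = √(35530.5758 + 306.25) = √35836.8258 = 189.306170
L = 6 × 189.306170 = 1135.837018
V = π·1.75² × L = 9.621128 × 1135.837018 = 10928.032767

L=1135.837 V=10928.033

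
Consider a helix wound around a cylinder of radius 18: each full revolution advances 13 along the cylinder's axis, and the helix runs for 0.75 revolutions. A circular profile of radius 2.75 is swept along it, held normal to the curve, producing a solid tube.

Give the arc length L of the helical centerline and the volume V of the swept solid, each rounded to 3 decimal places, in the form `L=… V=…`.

2πR = 2π·18 = 113.097336
per-turn = √(113.097336² + 13²) = √(12791.0073 + 169) = √12960.0073 = 113.842028
L = 0.75 × 113.842028 = 85.381521
V = π·2.75² × L = 23.758294 × 85.381521 = 2028.519313

L=85.382 V=2028.519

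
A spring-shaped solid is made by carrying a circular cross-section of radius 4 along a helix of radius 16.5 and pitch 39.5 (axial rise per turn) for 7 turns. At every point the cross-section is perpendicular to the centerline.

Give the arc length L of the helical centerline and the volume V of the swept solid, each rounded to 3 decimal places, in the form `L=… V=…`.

L=776.598 V=39036.065

2πR = 2π·16.5 = 103.672558
per-turn = √(103.672558² + 39.5²) = √(10747.9992 + 1560.25) = √12308.2492 = 110.942549
L = 7 × 110.942549 = 776.597843
V = π·4² × L = 50.265482 × 776.597843 = 39036.065276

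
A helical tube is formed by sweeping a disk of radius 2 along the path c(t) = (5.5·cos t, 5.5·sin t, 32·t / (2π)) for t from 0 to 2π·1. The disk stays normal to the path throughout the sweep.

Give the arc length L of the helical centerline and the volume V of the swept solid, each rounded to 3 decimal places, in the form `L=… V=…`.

L=47.098 V=591.851

2πR = 2π·5.5 = 34.557519
per-turn = √(34.557519² + 32²) = √(1194.2221 + 1024) = √2218.2221 = 47.098006
L = 1 × 47.098006 = 47.098006
V = π·2² × L = 12.566371 × 47.098006 = 591.850994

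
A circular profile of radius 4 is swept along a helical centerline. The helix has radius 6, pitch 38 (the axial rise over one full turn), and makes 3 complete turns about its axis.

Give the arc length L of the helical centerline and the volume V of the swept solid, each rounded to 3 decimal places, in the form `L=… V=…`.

L=160.583 V=8071.799

2πR = 2π·6 = 37.699112
per-turn = √(37.699112² + 38²) = √(1421.2230 + 1444) = √2865.2230 = 53.527778
L = 3 × 53.527778 = 160.583334
V = π·4² × L = 50.265482 × 160.583334 = 8071.798781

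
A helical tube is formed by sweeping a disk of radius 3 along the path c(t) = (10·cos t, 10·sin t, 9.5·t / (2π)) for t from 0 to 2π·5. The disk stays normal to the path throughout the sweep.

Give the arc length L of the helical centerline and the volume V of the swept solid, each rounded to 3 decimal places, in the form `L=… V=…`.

2πR = 2π·10 = 62.831853
per-turn = √(62.831853² + 9.5²) = √(3947.8418 + 90.25) = √4038.0918 = 63.545981
L = 5 × 63.545981 = 317.729907
V = π·3² × L = 28.274334 × 317.729907 = 8983.601484

L=317.730 V=8983.601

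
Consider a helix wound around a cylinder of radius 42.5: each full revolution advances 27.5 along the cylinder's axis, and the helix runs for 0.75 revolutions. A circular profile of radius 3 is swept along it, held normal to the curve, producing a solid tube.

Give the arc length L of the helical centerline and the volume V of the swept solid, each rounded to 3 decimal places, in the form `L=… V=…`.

L=201.336 V=5692.634

2πR = 2π·42.5 = 267.035376
per-turn = √(267.035376² + 27.5²) = √(71307.8918 + 756.25) = √72064.1418 = 268.447652
L = 0.75 × 268.447652 = 201.335739
V = π·3² × L = 28.274334 × 201.335739 = 5692.633904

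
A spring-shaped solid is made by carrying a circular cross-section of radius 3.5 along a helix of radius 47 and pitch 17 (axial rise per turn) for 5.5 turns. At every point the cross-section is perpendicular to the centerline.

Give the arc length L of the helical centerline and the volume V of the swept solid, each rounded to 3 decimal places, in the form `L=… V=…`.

2πR = 2π·47 = 295.309709
per-turn = √(295.309709² + 17²) = √(87207.8245 + 289) = √87496.8245 = 295.798622
L = 5.5 × 295.798622 = 1626.892418
V = π·3.5² × L = 38.484510 × 1626.892418 = 62610.157552

L=1626.892 V=62610.158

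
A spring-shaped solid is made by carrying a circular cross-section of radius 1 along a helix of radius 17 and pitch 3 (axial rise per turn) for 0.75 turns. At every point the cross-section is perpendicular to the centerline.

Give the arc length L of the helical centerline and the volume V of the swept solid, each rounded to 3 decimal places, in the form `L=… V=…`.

L=80.142 V=251.774

2πR = 2π·17 = 106.814150
per-turn = √(106.814150² + 3²) = √(11409.2627 + 9) = √11418.2627 = 106.856271
L = 0.75 × 106.856271 = 80.142203
V = π·1² × L = 3.141593 × 80.142203 = 251.774157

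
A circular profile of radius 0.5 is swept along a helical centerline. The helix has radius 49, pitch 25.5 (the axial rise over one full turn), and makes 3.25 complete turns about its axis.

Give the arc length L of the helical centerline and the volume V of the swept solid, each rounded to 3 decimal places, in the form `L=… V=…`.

L=1004.023 V=788.558

2πR = 2π·49 = 307.876080
per-turn = √(307.876080² + 25.5²) = √(94787.6807 + 650.25) = √95437.9307 = 308.930301
L = 3.25 × 308.930301 = 1004.023477
V = π·0.5² × L = 0.785398 × 1004.023477 = 788.558195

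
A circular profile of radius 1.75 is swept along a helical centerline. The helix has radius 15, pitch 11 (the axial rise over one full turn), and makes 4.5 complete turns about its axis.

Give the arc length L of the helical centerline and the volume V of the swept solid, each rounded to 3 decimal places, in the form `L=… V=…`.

L=426.994 V=4108.163

2πR = 2π·15 = 94.247780
per-turn = √(94.247780² + 11²) = √(8882.6440 + 121) = √9003.6440 = 94.887533
L = 4.5 × 94.887533 = 426.993899
V = π·1.75² × L = 9.621128 × 426.993899 = 4108.162749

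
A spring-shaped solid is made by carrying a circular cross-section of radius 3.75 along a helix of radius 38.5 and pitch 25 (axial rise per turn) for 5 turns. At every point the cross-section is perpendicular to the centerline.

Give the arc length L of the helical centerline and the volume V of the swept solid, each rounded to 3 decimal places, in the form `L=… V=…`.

2πR = 2π·38.5 = 241.902634
per-turn = √(241.902634² + 25²) = √(58516.8845 + 625) = √59141.8845 = 243.191045
L = 5 × 243.191045 = 1215.955226
V = π·3.75² × L = 44.178647 × 1215.955226 = 53719.256335

L=1215.955 V=53719.256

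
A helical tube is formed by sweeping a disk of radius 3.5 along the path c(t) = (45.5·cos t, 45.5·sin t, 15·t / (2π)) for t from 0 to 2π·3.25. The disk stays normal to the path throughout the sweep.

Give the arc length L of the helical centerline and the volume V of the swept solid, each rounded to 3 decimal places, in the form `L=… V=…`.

2πR = 2π·45.5 = 285.884931
per-turn = √(285.884931² + 15²) = √(81730.1940 + 225) = √81955.1940 = 286.278176
L = 3.25 × 286.278176 = 930.404072
V = π·3.5² × L = 38.484510 × 930.404072 = 35806.144817

L=930.404 V=35806.145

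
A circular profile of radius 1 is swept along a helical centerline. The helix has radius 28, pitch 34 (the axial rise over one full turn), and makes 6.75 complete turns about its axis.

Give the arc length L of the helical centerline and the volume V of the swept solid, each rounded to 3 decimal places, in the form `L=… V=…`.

2πR = 2π·28 = 175.929189
per-turn = √(175.929189² + 34²) = √(30951.0794 + 1156) = √32107.0794 = 179.184484
L = 6.75 × 179.184484 = 1209.495269
V = π·1² × L = 3.141593 × 1209.495269 = 3799.741451

L=1209.495 V=3799.741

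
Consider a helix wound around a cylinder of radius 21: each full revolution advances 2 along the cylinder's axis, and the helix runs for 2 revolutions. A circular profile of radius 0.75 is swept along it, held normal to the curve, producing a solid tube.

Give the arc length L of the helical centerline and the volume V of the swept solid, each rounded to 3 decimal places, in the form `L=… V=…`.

L=263.924 V=466.392

2πR = 2π·21 = 131.946891
per-turn = √(131.946891² + 2²) = √(17409.9822 + 4) = √17413.9822 = 131.962048
L = 2 × 131.962048 = 263.924096
V = π·0.75² × L = 1.767146 × 263.924096 = 466.392376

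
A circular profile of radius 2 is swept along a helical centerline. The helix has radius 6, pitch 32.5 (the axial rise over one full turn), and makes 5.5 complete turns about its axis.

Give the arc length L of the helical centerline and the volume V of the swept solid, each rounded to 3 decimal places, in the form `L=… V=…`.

L=273.758 V=3440.147

2πR = 2π·6 = 37.699112
per-turn = √(37.699112² + 32.5²) = √(1421.2230 + 1056.25) = √2477.4730 = 49.774221
L = 5.5 × 49.774221 = 273.758213
V = π·2² × L = 12.566371 × 273.758213 = 3440.147165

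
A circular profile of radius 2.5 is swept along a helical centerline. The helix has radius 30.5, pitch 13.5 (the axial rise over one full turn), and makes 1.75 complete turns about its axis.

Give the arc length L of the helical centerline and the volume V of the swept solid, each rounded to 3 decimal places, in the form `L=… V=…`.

L=336.196 V=6601.195

2πR = 2π·30.5 = 191.637152
per-turn = √(191.637152² + 13.5²) = √(36724.7980 + 182.25) = √36907.0480 = 192.112071
L = 1.75 × 192.112071 = 336.196125
V = π·2.5² × L = 19.634954 × 336.196125 = 6601.195477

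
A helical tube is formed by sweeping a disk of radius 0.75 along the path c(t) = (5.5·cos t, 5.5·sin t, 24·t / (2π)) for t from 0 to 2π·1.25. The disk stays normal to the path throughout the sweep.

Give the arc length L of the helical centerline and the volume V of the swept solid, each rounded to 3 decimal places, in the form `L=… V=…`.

L=52.593 V=92.939

2πR = 2π·5.5 = 34.557519
per-turn = √(34.557519² + 24²) = √(1194.2221 + 576) = √1770.2221 = 42.074008
L = 1.25 × 42.074008 = 52.592510
V = π·0.75² × L = 1.767146 × 52.592510 = 92.938636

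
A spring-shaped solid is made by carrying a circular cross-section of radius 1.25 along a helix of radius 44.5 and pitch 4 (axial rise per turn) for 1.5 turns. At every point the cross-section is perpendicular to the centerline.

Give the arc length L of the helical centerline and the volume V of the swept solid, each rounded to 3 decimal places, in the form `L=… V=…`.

2πR = 2π·44.5 = 279.601746
per-turn = √(279.601746² + 4²) = √(78177.1365 + 16) = √78193.1365 = 279.630357
L = 1.5 × 279.630357 = 419.445535
V = π·1.25² × L = 4.908739 × 419.445535 = 2058.948456

L=419.446 V=2058.948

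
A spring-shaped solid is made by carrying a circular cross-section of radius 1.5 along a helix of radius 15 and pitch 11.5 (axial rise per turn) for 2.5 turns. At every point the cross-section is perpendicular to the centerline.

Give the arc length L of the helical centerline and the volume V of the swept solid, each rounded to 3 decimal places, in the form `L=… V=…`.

2πR = 2π·15 = 94.247780
per-turn = √(94.247780² + 11.5²) = √(8882.6440 + 132.25) = √9014.8940 = 94.946795
L = 2.5 × 94.946795 = 237.366989
V = π·1.5² × L = 7.068583 × 237.366989 = 1677.848372

L=237.367 V=1677.848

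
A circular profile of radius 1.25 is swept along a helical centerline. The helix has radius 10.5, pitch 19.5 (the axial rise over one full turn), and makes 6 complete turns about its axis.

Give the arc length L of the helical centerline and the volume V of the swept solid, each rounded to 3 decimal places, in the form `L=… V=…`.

2πR = 2π·10.5 = 65.973446
per-turn = √(65.973446² + 19.5²) = √(4352.4955 + 380.25) = √4732.7455 = 68.794953
L = 6 × 68.794953 = 412.769717
V = π·1.25² × L = 4.908739 × 412.769717 = 2026.178611

L=412.770 V=2026.179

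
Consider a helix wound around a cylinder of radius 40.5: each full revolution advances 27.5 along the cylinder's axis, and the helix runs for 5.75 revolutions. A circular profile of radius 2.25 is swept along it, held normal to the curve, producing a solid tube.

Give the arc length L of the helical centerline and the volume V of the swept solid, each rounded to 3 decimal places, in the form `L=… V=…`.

2πR = 2π·40.5 = 254.469005
per-turn = √(254.469005² + 27.5²) = √(64754.4745 + 756.25) = √65510.7245 = 255.950629
L = 5.75 × 255.950629 = 1471.716117
V = π·2.25² × L = 15.904313 × 1471.716117 = 23406.633485

L=1471.716 V=23406.633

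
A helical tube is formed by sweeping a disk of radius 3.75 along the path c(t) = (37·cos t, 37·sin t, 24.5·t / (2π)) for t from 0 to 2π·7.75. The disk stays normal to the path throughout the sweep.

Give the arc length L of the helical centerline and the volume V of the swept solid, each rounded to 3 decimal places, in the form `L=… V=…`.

2πR = 2π·37 = 232.477856
per-turn = √(232.477856² + 24.5²) = √(54045.9537 + 600.25) = √54646.2037 = 233.765275
L = 7.75 × 233.765275 = 1811.680880
V = π·3.75² × L = 44.178647 × 1811.680880 = 80037.609500

L=1811.681 V=80037.609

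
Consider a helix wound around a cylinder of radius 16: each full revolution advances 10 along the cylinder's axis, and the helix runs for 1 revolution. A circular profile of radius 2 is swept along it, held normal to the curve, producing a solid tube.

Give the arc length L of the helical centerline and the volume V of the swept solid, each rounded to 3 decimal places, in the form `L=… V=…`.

L=101.027 V=1269.544

2πR = 2π·16 = 100.530965
per-turn = √(100.530965² + 10²) = √(10106.4749 + 100) = √10206.4749 = 101.027100
L = 1 × 101.027100 = 101.027100
V = π·2² × L = 12.566371 × 101.027100 = 1269.543979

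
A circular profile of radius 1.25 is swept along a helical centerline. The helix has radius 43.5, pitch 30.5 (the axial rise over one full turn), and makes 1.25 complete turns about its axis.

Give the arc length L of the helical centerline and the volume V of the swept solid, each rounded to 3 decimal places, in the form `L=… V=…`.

L=343.769 V=1687.471

2πR = 2π·43.5 = 273.318561
per-turn = √(273.318561² + 30.5²) = √(74703.0357 + 930.25) = √75633.2857 = 275.015065
L = 1.25 × 275.015065 = 343.768831
V = π·1.25² × L = 4.908739 × 343.768831 = 1687.471301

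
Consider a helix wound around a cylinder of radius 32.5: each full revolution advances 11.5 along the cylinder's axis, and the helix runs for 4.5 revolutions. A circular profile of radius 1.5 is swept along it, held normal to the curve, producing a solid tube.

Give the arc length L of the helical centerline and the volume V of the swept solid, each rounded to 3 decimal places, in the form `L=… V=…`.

L=920.372 V=6505.725

2πR = 2π·32.5 = 204.203522
per-turn = √(204.203522² + 11.5²) = √(41699.0786 + 132.25) = √41831.3286 = 204.527085
L = 4.5 × 204.527085 = 920.371884
V = π·1.5² × L = 7.068583 × 920.371884 = 6505.725483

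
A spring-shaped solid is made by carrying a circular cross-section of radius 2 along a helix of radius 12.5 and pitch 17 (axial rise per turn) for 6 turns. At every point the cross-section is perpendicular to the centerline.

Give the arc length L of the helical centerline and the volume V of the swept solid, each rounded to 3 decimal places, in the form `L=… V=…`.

2πR = 2π·12.5 = 78.539816
per-turn = √(78.539816² + 17²) = √(6168.5028 + 289) = √6457.5028 = 80.358589
L = 6 × 80.358589 = 482.151531
V = π·2² × L = 12.566371 × 482.151531 = 6058.894833

L=482.152 V=6058.895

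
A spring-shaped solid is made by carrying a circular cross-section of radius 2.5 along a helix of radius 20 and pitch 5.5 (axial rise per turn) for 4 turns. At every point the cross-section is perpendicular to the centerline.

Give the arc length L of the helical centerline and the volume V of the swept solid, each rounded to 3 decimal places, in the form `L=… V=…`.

L=503.136 V=9879.053

2πR = 2π·20 = 125.663706
per-turn = √(125.663706² + 5.5²) = √(15791.3670 + 30.25) = √15821.6170 = 125.784009
L = 4 × 125.784009 = 503.136038
V = π·2.5² × L = 19.634954 × 503.136038 = 9879.053003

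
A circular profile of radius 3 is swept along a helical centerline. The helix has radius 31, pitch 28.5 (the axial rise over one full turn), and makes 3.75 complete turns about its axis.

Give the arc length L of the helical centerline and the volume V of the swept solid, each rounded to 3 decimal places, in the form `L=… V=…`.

2πR = 2π·31 = 194.778745
per-turn = √(194.778745² + 28.5²) = √(37938.7593 + 812.25) = √38751.0093 = 196.852761
L = 3.75 × 196.852761 = 738.197852
V = π·3² × L = 28.274334 × 738.197852 = 20872.052535

L=738.198 V=20872.053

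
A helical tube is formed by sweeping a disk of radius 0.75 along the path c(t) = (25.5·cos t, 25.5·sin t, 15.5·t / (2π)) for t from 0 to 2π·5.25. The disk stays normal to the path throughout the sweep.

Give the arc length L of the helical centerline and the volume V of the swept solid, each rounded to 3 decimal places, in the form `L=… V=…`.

2πR = 2π·25.5 = 160.221225
per-turn = √(160.221225² + 15.5²) = √(25670.8410 + 240.25) = √25911.0910 = 160.969224
L = 5.25 × 160.969224 = 845.088426
V = π·0.75² × L = 1.767146 × 845.088426 = 1493.394519

L=845.088 V=1493.395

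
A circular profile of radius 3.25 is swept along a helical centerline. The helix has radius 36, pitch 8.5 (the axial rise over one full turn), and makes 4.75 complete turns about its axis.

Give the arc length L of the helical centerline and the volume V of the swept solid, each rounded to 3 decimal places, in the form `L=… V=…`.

2πR = 2π·36 = 226.194671
per-turn = √(226.194671² + 8.5²) = √(51164.0292 + 72.25) = √51236.2792 = 226.354322
L = 4.75 × 226.354322 = 1075.183031
V = π·3.25² × L = 33.183072 × 1075.183031 = 35677.876359

L=1075.183 V=35677.876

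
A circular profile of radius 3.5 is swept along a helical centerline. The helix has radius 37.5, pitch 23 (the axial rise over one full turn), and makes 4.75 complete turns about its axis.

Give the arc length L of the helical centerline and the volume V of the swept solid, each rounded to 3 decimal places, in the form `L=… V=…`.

L=1124.512 V=43276.292

2πR = 2π·37.5 = 235.619449
per-turn = √(235.619449² + 23²) = √(55516.5248 + 529) = √56045.5248 = 236.739360
L = 4.75 × 236.739360 = 1124.511962
V = π·3.5² × L = 38.484510 × 1124.511962 = 43276.291848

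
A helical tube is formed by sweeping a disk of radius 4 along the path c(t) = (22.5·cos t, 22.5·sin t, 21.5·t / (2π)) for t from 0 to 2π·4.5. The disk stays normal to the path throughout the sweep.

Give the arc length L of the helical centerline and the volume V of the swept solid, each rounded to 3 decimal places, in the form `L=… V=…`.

L=643.487 V=32345.204

2πR = 2π·22.5 = 141.371669
per-turn = √(141.371669² + 21.5²) = √(19985.9489 + 462.25) = √20448.1989 = 142.997199
L = 4.5 × 142.997199 = 643.487395
V = π·4² × L = 50.265482 × 643.487395 = 32345.204382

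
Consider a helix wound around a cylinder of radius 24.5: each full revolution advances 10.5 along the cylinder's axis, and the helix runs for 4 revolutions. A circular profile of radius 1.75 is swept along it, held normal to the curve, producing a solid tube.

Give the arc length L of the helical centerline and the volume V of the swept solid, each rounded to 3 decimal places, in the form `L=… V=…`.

L=617.183 V=5937.995

2πR = 2π·24.5 = 153.938040
per-turn = √(153.938040² + 10.5²) = √(23696.9202 + 110.25) = √23807.1702 = 154.295723
L = 4 × 154.295723 = 617.182892
V = π·1.75² × L = 9.621128 × 617.182892 = 5937.995300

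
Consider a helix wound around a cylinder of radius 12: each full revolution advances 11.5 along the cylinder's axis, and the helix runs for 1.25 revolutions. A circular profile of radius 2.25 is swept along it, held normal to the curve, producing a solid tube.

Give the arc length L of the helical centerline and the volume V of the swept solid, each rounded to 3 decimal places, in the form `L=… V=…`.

2πR = 2π·12 = 75.398224
per-turn = √(75.398224² + 11.5²) = √(5684.8921 + 132.25) = √5817.1421 = 76.270192
L = 1.25 × 76.270192 = 95.337740
V = π·2.25² × L = 15.904313 × 95.337740 = 1516.281233

L=95.338 V=1516.281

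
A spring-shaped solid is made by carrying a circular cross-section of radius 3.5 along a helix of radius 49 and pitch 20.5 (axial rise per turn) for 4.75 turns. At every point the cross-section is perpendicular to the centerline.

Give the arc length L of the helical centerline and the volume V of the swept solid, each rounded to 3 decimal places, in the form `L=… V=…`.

L=1465.650 V=56404.809

2πR = 2π·49 = 307.876080
per-turn = √(307.876080² + 20.5²) = √(94787.6807 + 420.25) = √95207.9307 = 308.557824
L = 4.75 × 308.557824 = 1465.649663
V = π·3.5² × L = 38.484510 × 1465.649663 = 56404.809135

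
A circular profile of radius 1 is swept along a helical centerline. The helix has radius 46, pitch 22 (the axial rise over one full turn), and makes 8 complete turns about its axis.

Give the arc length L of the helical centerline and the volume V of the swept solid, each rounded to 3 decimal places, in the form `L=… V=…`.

2πR = 2π·46 = 289.026524
per-turn = √(289.026524² + 22²) = √(83536.3317 + 484) = √84020.3317 = 289.862608
L = 8 × 289.862608 = 2318.900866
V = π·1² × L = 3.141593 × 2318.900866 = 7285.041925

L=2318.901 V=7285.042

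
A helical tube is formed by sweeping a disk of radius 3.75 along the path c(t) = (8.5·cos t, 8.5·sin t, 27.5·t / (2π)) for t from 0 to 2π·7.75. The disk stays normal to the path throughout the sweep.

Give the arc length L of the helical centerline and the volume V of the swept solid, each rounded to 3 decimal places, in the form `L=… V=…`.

L=465.553 V=20567.496

2πR = 2π·8.5 = 53.407075
per-turn = √(53.407075² + 27.5²) = √(2852.3157 + 756.25) = √3608.5657 = 60.071338
L = 7.75 × 60.071338 = 465.552871
V = π·3.75² × L = 44.178647 × 465.552871 = 20567.495803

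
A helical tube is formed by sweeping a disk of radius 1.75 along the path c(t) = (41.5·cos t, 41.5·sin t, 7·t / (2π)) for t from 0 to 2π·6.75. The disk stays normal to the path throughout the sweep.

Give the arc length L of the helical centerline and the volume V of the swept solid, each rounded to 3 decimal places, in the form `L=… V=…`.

2πR = 2π·41.5 = 260.752190
per-turn = √(260.752190² + 7²) = √(67991.7047 + 49) = √68040.7047 = 260.846132
L = 6.75 × 260.846132 = 1760.711393
V = π·1.75² × L = 9.621128 × 1760.711393 = 16940.028804

L=1760.711 V=16940.029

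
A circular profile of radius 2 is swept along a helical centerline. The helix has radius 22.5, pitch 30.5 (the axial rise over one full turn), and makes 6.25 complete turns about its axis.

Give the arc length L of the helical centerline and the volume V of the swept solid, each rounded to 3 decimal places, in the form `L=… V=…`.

L=903.902 V=11358.769

2πR = 2π·22.5 = 141.371669
per-turn = √(141.371669² + 30.5²) = √(19985.9489 + 930.25) = √20916.1989 = 144.624337
L = 6.25 × 144.624337 = 903.902108
V = π·2² × L = 12.566371 × 903.902108 = 11358.768882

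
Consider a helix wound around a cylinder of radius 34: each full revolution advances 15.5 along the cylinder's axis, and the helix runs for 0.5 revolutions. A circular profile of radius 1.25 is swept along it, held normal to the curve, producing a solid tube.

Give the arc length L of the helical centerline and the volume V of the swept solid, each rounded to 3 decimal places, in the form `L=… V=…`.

L=107.095 V=525.701

2πR = 2π·34 = 213.628300
per-turn = √(213.628300² + 15.5²) = √(45637.0508 + 240.25) = √45877.3008 = 214.189871
L = 0.5 × 214.189871 = 107.094935
V = π·1.25² × L = 4.908739 × 107.094935 = 525.701035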